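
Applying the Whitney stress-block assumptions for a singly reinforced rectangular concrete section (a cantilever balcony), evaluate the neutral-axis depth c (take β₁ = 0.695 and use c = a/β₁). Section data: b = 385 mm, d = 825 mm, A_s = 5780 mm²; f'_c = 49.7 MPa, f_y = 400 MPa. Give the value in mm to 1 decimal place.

T = A_s f_y = 5780 × 400 = 2312000 N = 2312 kN.
Setting C = 0.85 f'_c a b equal to T: a = 2312000/(0.85 × 49.7 × 385) = 142.152 mm.
With β₁ = 0.695, c = a/β₁ = 142.152/0.695 = 204.5 mm.

c ≈ 204.5 mm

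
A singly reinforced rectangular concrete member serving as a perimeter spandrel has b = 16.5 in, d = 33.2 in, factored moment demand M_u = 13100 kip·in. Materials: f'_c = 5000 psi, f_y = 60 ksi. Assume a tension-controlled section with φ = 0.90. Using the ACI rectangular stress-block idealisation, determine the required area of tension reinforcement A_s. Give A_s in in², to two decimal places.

A_s ≈ 8.17 in²

M_n = M_u/φ = 13100/0.90 = 14555.6 kip·in.
From M_n = 0.85 f'_c a b (d − a/2):
a = d − √(d² − 2M_n/(0.85 f'_c b)) = 33.2 − √(33.2² − 2 × 14555.6/(0.85 × 5 × 16.5)) = 6.987 in.
A_s = 0.85 f'_c a b / f_y = 0.85 × 5 × 6.987 × 16.5 / 60 = 8.166 in².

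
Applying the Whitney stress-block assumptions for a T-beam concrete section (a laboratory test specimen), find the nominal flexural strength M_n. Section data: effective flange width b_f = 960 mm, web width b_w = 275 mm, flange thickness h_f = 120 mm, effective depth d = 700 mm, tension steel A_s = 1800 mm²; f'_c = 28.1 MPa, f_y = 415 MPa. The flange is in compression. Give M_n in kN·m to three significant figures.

M_n ≈ 511 kN·m

Tension: T = A_s f_y = 1800 × 415 = 747000 N.
Try a within the flange: a = T/(0.85 f'_c b_f) = 747000/(0.85 × 28.1 × 960) = 32.58 mm.
Since a = 32.58 ≤ h_f = 120 mm, the stress block lies entirely in the flange; analyse as a rectangular beam of width b_f.
M_n = T(d − a/2) = 747000 × (700 − 16.29) = 510.73 × 10⁶ N·mm.
M_n = 510.73 kN·m.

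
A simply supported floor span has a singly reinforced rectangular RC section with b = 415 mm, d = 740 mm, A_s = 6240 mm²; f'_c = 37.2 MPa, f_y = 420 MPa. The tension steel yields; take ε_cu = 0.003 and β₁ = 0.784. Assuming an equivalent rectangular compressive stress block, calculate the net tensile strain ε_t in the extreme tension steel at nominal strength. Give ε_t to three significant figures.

a = A_s f_y/(0.85 f'_c b) = 199.72 mm.
β₁ = 0.784, so c = a/β₁ = 199.72/0.784 = 254.74 mm.
From the linear strain diagram with ε_cu = 0.003: ε_t = 0.003 (d − c)/c = 0.003 × (740 − 254.74)/254.74 = 0.00571.
Since ε_t ≥ 0.005, the section is tension-controlled.

ε_t ≈ 0.00571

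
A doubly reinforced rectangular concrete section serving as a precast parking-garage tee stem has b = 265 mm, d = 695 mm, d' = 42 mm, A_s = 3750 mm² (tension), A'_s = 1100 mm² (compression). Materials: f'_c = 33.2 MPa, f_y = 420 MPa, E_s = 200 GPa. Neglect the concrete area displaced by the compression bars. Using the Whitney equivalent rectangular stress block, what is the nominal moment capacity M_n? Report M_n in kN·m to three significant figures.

Assume both tension and compression steel yield.
Net tension couple steel: A_s − A'_s = 2650 mm².
a = (A_s − A'_s) f_y / (0.85 f'_c b) = 1113000/(0.85 × 33.2 × 265) = 148.83 mm.
c = a/β₁ = 148.83/0.813 = 183.06 mm; ε'_s = 0.003(c − d')/c = 0.0023 ≥ f_y/E_s = 0.0021, so compression steel does yield.
M_n = (A_s − A'_s) f_y (d − a/2) + A'_s f_y (d − d') = [1113000 × (695 − 74.415) + 462000 × (695 − 42)] × 10⁻⁶ = 690.71 + 301.69 = 992.40 kN·m.

M_n ≈ 992 kN·m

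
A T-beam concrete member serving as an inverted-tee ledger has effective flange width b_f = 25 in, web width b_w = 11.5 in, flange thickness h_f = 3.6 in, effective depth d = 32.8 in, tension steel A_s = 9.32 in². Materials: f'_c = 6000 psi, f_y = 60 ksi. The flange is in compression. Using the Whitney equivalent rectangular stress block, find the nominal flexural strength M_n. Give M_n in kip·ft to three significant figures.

Tension: T = A_s f_y = 9.32 × 60 = 559.2 kips.
Try a within the flange: a = T/(0.85 f'_c b_f) = 559.2/(0.85 × 6 × 25) = 4.386 in.
a = 4.386 > h_f = 3.6 in: the block extends into the web. Split into flange-overhang and web parts.
C_f = 0.85 f'_c (b_f − b_w) h_f = 0.85 × 6 × (25 − 11.5) × 3.6 = 247.9 kips.
Remaining web compression depth: a_w = (T − C_f)/(0.85 f'_c b_w) = (559.2 − 247.9)/(0.85 × 6 × 11.5) = 5.308 in.
M_n = C_f(d − h_f/2) + (T − C_f)(d − a_w/2) = 247.9 × (32.8 − 1.8) + 311.3 × (32.8 − 2.654) = 7684.9 + 9384.4 = 17069.3 kip·in.
M_n = 17069.3/12 = 1422.44 kip·ft.

M_n ≈ 1420 kip·ft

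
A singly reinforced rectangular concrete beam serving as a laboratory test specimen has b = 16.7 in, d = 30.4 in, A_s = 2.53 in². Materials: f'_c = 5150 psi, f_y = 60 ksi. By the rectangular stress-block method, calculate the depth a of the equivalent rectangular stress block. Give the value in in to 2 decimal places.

a ≈ 2.08 in

T = A_s f_y = 2.53 × 60 = 151.8 kips.
a = T/(0.85 f'_c b) = 151.8/(0.85 × 5.15 × 16.7) = 2.08 in.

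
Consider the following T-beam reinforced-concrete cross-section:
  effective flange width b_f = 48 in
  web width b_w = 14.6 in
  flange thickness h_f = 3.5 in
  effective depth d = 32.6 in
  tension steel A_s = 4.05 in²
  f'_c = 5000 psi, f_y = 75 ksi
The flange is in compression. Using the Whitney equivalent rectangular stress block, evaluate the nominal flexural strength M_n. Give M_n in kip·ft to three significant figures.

Tension: T = A_s f_y = 4.05 × 75 = 303.75 kips.
Try a within the flange: a = T/(0.85 f'_c b_f) = 303.75/(0.85 × 5 × 48) = 1.489 in.
Since a = 1.489 ≤ h_f = 3.5 in, the stress block lies entirely in the flange; analyse as a rectangular beam of width b_f.
M_n = T(d − a/2) = 303.75 × (32.6 − 0.7445) = 9676.1 kip·in.
M_n = 9676.1/12 = 806.34 kip·ft.

M_n ≈ 806 kip·ft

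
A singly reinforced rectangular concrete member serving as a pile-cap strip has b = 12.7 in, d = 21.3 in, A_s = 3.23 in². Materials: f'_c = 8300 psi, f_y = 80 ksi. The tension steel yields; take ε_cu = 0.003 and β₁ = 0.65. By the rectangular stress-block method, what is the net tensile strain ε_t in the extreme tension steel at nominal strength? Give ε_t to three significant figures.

ε_t ≈ 0.0114

a = A_s f_y/(0.85 f'_c b) = 2.884 in.
β₁ = 0.65, so c = a/β₁ = 2.884/0.65 = 4.437 in.
From the linear strain diagram with ε_cu = 0.003: ε_t = 0.003 (d − c)/c = 0.003 × (21.3 − 4.437)/4.437 = 0.0114.
Since ε_t ≥ 0.005, the section is tension-controlled.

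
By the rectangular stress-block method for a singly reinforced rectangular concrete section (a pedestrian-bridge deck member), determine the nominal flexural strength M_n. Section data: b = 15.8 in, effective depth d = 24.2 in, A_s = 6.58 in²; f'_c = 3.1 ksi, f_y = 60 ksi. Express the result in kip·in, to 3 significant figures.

M_n ≈ 7680 kip·in

T = A_s f_y = 6.58 × 60 = 394.8 kips.
a = T/(0.85 f'_c b) = 394.8/(0.85 × 3.1 × 15.8) = 9.483 in.
M_n = T(d − a/2) = 394.8 × (24.2 − 4.7415) = 7682.2 kip·in.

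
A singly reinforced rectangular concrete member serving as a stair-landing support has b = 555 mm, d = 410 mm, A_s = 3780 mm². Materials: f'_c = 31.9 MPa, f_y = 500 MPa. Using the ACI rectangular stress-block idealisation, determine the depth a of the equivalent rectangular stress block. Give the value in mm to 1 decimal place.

a ≈ 125.6 mm

T = A_s f_y = 3780 × 500 = 1890000 N = 1890 kN.
Setting C = 0.85 f'_c a b equal to T: a = 1890000/(0.85 × 31.9 × 555) = 125.6 mm.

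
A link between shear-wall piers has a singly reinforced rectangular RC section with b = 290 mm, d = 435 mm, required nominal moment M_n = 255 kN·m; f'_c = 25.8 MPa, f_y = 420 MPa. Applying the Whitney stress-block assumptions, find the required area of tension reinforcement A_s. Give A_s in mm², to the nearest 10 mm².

A_s ≈ 1590 mm²

With M_n = 0.85 f'_c a b (d − a/2), solve the quadratic for a:
a = d − √(d² − 2M_n/(0.85 f'_c b)) = 435 − √(435² − 2 × 255×10⁶/(0.85 × 25.8 × 290)) = 104.80 mm.
A_s = 0.85 f'_c a b / f_y = 0.85 × 25.8 × 104.80 × 290 / 420 = 1586.9 mm².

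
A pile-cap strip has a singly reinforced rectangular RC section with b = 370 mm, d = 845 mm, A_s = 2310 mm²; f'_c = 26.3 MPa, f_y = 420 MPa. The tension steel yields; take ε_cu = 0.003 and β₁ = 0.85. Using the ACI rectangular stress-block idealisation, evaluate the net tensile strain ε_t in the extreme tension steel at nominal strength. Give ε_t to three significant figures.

ε_t ≈ 0.0154

a = A_s f_y/(0.85 f'_c b) = 117.30 mm.
β₁ = 0.85, so c = a/β₁ = 117.30/0.85 = 138.00 mm.
From the linear strain diagram with ε_cu = 0.003: ε_t = 0.003 (d − c)/c = 0.003 × (845 − 138.00)/138.00 = 0.0154.
Since ε_t ≥ 0.005, the section is tension-controlled.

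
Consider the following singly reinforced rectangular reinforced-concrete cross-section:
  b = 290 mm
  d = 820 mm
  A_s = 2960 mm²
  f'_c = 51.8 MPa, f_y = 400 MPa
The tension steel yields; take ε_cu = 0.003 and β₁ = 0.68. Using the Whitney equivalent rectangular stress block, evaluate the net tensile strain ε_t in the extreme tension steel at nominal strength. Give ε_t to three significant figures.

ε_t ≈ 0.0150

a = A_s f_y/(0.85 f'_c b) = 92.73 mm.
β₁ = 0.68, so c = a/β₁ = 92.73/0.68 = 136.37 mm.
From the linear strain diagram with ε_cu = 0.003: ε_t = 0.003 (d − c)/c = 0.003 × (820 − 136.37)/136.37 = 0.0150.
Since ε_t ≥ 0.005, the section is tension-controlled.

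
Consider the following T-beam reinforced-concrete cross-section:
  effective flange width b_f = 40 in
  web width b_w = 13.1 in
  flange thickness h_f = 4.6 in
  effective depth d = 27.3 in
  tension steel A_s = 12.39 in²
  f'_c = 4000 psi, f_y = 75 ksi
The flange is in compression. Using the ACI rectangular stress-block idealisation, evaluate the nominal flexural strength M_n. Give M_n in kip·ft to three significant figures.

M_n ≈ 1790 kip·ft

Tension: T = A_s f_y = 12.39 × 75 = 929.25 kips.
Try a within the flange: a = T/(0.85 f'_c b_f) = 929.25/(0.85 × 4 × 40) = 6.833 in.
a = 6.833 > h_f = 4.6 in: the block extends into the web. Split into flange-overhang and web parts.
C_f = 0.85 f'_c (b_f − b_w) h_f = 0.85 × 4 × (40 − 13.1) × 4.6 = 420.7 kips.
Remaining web compression depth: a_w = (T − C_f)/(0.85 f'_c b_w) = (929.25 − 420.7)/(0.85 × 4 × 13.1) = 11.418 in.
M_n = C_f(d − h_f/2) + (T − C_f)(d − a_w/2) = 420.7 × (27.3 − 2.3) + 508.55 × (27.3 − 5.709) = 10517.5 + 10980.1 = 21497.6 kip·in.
M_n = 21497.6/12 = 1791.47 kip·ft.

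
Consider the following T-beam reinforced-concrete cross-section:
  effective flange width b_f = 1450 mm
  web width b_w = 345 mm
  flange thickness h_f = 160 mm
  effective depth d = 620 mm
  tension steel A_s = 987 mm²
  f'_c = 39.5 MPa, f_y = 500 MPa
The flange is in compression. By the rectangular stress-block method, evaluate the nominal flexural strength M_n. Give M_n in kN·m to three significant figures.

M_n ≈ 303 kN·m

Tension: T = A_s f_y = 987 × 500 = 493500 N.
Try a within the flange: a = T/(0.85 f'_c b_f) = 493500/(0.85 × 39.5 × 1450) = 10.14 mm.
Since a = 10.14 ≤ h_f = 160 mm, the stress block lies entirely in the flange; analyse as a rectangular beam of width b_f.
M_n = T(d − a/2) = 493500 × (620 − 5.07) = 303.47 × 10⁶ N·mm.
M_n = 303.47 kN·m.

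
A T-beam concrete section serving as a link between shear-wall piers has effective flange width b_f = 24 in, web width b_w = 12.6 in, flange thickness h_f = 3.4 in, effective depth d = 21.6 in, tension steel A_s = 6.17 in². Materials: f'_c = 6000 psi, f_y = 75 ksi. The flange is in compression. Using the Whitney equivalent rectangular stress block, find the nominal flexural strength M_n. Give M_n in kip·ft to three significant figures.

M_n ≈ 759 kip·ft

Tension: T = A_s f_y = 6.17 × 75 = 462.75 kips.
Try a within the flange: a = T/(0.85 f'_c b_f) = 462.75/(0.85 × 6 × 24) = 3.781 in.
a = 3.781 > h_f = 3.4 in: the block extends into the web. Split into flange-overhang and web parts.
C_f = 0.85 f'_c (b_f − b_w) h_f = 0.85 × 6 × (24 − 12.6) × 3.4 = 197.7 kips.
Remaining web compression depth: a_w = (T − C_f)/(0.85 f'_c b_w) = (462.75 − 197.7)/(0.85 × 6 × 12.6) = 4.125 in.
M_n = C_f(d − h_f/2) + (T − C_f)(d − a_w/2) = 197.7 × (21.6 − 1.7) + 265.05 × (21.6 − 2.0625) = 3934.2 + 5178.4 = 9112.6 kip·in.
M_n = 9112.6/12 = 759.38 kip·ft.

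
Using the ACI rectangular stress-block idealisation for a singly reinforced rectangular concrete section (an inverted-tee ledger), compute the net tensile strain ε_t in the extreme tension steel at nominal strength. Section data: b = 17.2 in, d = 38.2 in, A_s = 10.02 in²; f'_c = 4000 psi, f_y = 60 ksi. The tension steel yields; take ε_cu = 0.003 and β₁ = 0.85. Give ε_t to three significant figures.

a = A_s f_y/(0.85 f'_c b) = 10.280 in.
β₁ = 0.85, so c = a/β₁ = 10.280/0.85 = 12.094 in.
From the linear strain diagram with ε_cu = 0.003: ε_t = 0.003 (d − c)/c = 0.003 × (38.2 − 12.094)/12.094 = 0.00648.
Since ε_t ≥ 0.005, the section is tension-controlled.

ε_t ≈ 0.00648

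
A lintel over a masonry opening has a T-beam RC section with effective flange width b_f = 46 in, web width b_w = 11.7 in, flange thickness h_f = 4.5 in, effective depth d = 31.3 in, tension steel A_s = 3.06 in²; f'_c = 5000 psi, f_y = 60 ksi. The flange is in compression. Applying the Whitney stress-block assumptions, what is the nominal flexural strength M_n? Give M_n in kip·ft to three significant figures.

M_n ≈ 472 kip·ft

Tension: T = A_s f_y = 3.06 × 60 = 183.6 kips.
Try a within the flange: a = T/(0.85 f'_c b_f) = 183.6/(0.85 × 5 × 46) = 0.939 in.
Since a = 0.939 ≤ h_f = 4.5 in, the stress block lies entirely in the flange; analyse as a rectangular beam of width b_f.
M_n = T(d − a/2) = 183.6 × (31.3 − 0.4695) = 5660.5 kip·in.
M_n = 5660.5/12 = 471.71 kip·ft.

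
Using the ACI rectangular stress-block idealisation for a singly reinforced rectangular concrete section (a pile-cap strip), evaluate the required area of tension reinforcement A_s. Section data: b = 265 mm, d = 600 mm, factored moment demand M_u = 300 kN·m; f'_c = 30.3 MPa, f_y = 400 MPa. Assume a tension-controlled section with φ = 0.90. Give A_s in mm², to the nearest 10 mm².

A_s ≈ 1500 mm²

M_n = M_u/φ = 300/0.90 = 333.333 kN·m.
With M_n = 0.85 f'_c a b (d − a/2), solve the quadratic for a:
a = d − √(d² − 2M_n/(0.85 f'_c b)) = 600 − √(600² − 2 × 333.333×10⁶/(0.85 × 30.3 × 265)) = 87.83 mm.
A_s = 0.85 f'_c a b / f_y = 0.85 × 30.3 × 87.83 × 265 / 400 = 1498.6 mm².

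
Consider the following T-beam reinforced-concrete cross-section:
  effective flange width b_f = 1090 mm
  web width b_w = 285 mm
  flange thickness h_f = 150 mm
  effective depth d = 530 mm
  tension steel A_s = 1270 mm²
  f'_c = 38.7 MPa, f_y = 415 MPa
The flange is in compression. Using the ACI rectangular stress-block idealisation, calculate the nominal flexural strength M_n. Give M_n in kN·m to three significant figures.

M_n ≈ 275 kN·m

Tension: T = A_s f_y = 1270 × 415 = 527050 N.
Try a within the flange: a = T/(0.85 f'_c b_f) = 527050/(0.85 × 38.7 × 1090) = 14.70 mm.
Since a = 14.70 ≤ h_f = 150 mm, the stress block lies entirely in the flange; analyse as a rectangular beam of width b_f.
M_n = T(d − a/2) = 527050 × (530 − 7.35) = 275.46 × 10⁶ N·mm.
M_n = 275.46 kN·m.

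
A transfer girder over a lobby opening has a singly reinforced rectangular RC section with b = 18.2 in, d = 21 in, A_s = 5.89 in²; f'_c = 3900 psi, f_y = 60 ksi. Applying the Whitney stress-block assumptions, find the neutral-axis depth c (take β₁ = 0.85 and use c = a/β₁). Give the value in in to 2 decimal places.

c ≈ 6.89 in

T = A_s f_y = 5.89 × 60 = 353.4 kips.
a = T/(0.85 f'_c b) = 353.4/(0.85 × 3.9 × 18.2) = 5.8575 in.
With β₁ = 0.85, c = a/β₁ = 5.8575/0.85 = 6.89 in.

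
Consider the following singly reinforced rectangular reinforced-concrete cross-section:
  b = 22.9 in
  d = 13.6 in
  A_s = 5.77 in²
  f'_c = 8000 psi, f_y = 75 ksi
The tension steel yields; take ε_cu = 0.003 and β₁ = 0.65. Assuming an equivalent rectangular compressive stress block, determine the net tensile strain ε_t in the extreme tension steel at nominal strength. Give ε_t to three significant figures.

ε_t ≈ 0.00654

a = A_s f_y/(0.85 f'_c b) = 2.779 in.
β₁ = 0.65, so c = a/β₁ = 2.779/0.65 = 4.275 in.
From the linear strain diagram with ε_cu = 0.003: ε_t = 0.003 (d − c)/c = 0.003 × (13.6 − 4.275)/4.275 = 0.00654.
Since ε_t ≥ 0.005, the section is tension-controlled.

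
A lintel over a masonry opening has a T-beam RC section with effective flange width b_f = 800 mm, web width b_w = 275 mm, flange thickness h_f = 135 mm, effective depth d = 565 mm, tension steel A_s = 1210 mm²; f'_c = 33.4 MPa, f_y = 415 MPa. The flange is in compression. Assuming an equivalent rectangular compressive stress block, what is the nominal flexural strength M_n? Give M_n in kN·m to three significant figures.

Tension: T = A_s f_y = 1210 × 415 = 502150 N.
Try a within the flange: a = T/(0.85 f'_c b_f) = 502150/(0.85 × 33.4 × 800) = 22.11 mm.
Since a = 22.11 ≤ h_f = 135 mm, the stress block lies entirely in the flange; analyse as a rectangular beam of width b_f.
M_n = T(d − a/2) = 502150 × (565 − 11.055) = 278.16 × 10⁶ N·mm.
M_n = 278.16 kN·m.

M_n ≈ 278 kN·m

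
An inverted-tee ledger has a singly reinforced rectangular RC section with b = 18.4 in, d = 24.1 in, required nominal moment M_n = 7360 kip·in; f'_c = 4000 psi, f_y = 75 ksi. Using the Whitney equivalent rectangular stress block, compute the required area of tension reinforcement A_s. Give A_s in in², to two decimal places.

From M_n = 0.85 f'_c a b (d − a/2):
a = d − √(d² − 2M_n/(0.85 f'_c b)) = 24.1 − √(24.1² − 2 × 7360/(0.85 × 4 × 18.4)) = 5.512 in.
A_s = 0.85 f'_c a b / f_y = 0.85 × 4 × 5.512 × 18.4 / 75 = 4.598 in².

A_s ≈ 4.60 in²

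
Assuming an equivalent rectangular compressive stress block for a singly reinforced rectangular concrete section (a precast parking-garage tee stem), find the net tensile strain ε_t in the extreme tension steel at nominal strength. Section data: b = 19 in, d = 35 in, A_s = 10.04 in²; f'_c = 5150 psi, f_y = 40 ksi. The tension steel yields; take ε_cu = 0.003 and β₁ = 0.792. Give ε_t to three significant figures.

ε_t ≈ 0.0142

a = A_s f_y/(0.85 f'_c b) = 4.829 in.
β₁ = 0.792, so c = a/β₁ = 4.829/0.792 = 6.097 in.
From the linear strain diagram with ε_cu = 0.003: ε_t = 0.003 (d − c)/c = 0.003 × (35 − 6.097)/6.097 = 0.0142.
Since ε_t ≥ 0.005, the section is tension-controlled.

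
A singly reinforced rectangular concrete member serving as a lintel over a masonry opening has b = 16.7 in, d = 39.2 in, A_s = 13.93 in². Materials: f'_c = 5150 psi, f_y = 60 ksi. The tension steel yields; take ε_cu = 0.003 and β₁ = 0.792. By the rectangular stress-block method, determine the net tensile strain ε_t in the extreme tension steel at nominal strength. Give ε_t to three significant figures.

a = A_s f_y/(0.85 f'_c b) = 11.433 in.
β₁ = 0.792, so c = a/β₁ = 11.433/0.792 = 14.436 in.
From the linear strain diagram with ε_cu = 0.003: ε_t = 0.003 (d − c)/c = 0.003 × (39.2 − 14.436)/14.436 = 0.00515.
Since ε_t ≥ 0.005, the section is tension-controlled.

ε_t ≈ 0.00515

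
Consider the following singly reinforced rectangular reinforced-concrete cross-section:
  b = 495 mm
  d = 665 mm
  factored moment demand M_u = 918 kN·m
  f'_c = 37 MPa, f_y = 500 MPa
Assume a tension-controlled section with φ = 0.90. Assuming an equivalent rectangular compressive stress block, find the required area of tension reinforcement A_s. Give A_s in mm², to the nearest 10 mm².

M_n = M_u/φ = 918/0.90 = 1020 kN·m.
With M_n = 0.85 f'_c a b (d − a/2), solve the quadratic for a:
a = d − √(d² − 2M_n/(0.85 f'_c b)) = 665 − √(665² − 2 × 1020×10⁶/(0.85 × 37 × 495)) = 107.16 mm.
A_s = 0.85 f'_c a b / f_y = 0.85 × 37 × 107.16 × 495 / 500 = 3336.5 mm².

A_s ≈ 3340 mm²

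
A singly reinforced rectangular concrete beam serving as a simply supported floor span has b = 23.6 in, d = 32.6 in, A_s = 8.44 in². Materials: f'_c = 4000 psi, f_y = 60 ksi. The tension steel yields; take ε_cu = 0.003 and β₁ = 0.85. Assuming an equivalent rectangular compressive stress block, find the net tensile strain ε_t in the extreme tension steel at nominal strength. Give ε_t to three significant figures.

a = A_s f_y/(0.85 f'_c b) = 6.311 in.
β₁ = 0.85, so c = a/β₁ = 6.311/0.85 = 7.425 in.
From the linear strain diagram with ε_cu = 0.003: ε_t = 0.003 (d − c)/c = 0.003 × (32.6 − 7.425)/7.425 = 0.0102.
Since ε_t ≥ 0.005, the section is tension-controlled.

ε_t ≈ 0.0102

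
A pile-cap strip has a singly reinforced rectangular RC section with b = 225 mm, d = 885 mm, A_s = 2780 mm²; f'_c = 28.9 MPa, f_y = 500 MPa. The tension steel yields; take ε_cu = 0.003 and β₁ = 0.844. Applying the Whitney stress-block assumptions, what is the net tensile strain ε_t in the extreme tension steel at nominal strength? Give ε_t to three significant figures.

ε_t ≈ 0.00591

a = A_s f_y/(0.85 f'_c b) = 251.49 mm.
β₁ = 0.844, so c = a/β₁ = 251.49/0.844 = 297.97 mm.
From the linear strain diagram with ε_cu = 0.003: ε_t = 0.003 (d − c)/c = 0.003 × (885 − 297.97)/297.97 = 0.00591.
Since ε_t ≥ 0.005, the section is tension-controlled.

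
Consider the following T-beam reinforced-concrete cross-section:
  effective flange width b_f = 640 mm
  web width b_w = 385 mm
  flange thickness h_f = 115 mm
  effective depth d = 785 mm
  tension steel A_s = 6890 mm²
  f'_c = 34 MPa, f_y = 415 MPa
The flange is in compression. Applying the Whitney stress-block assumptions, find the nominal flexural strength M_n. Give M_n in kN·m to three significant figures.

Tension: T = A_s f_y = 6890 × 415 = 2859350 N.
Try a within the flange: a = T/(0.85 f'_c b_f) = 2859350/(0.85 × 34 × 640) = 154.59 mm.
a = 154.59 > h_f = 115 mm: the block extends into the web. Split into flange-overhang and web parts.
C_f = 0.85 f'_c (b_f − b_w) h_f = 0.85 × 34 × (640 − 385) × 115 = 847493 N.
Remaining web compression depth: a_w = (T − C_f)/(0.85 f'_c b_w) = (2859350 − 847493)/(0.85 × 34 × 385) = 180.82 mm.
M_n = C_f(d − h_f/2) + (T − C_f)(d − a_w/2) = 847493 × (785 − 57.5) + 2011857 × (785 − 90.41) = 616.55 + 1397.42 = 2013.97 × 10⁶ N·mm.
M_n = 2013.97 kN·m.

M_n ≈ 2010 kN·m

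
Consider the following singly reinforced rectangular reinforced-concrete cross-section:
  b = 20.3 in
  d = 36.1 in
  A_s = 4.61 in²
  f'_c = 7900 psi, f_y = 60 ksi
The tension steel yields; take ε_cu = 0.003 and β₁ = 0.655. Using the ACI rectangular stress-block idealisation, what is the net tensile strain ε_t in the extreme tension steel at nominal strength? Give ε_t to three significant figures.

ε_t ≈ 0.0320

a = A_s f_y/(0.85 f'_c b) = 2.029 in.
β₁ = 0.655, so c = a/β₁ = 2.029/0.655 = 3.098 in.
From the linear strain diagram with ε_cu = 0.003: ε_t = 0.003 (d − c)/c = 0.003 × (36.1 − 3.098)/3.098 = 0.0320.
Since ε_t ≥ 0.005, the section is tension-controlled.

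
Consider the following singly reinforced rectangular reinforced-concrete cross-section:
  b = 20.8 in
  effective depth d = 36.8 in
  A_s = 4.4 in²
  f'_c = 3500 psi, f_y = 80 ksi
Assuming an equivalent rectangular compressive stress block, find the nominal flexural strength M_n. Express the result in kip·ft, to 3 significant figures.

M_n ≈ 996 kip·ft

T = A_s f_y = 4.4 × 80 = 352 kips.
a = T/(0.85 f'_c b) = 352/(0.85 × 3.5 × 20.8) = 5.688 in.
M_n = T(d − a/2) = 352 × (36.8 − 2.844) = 11952.5 kip·in = 11952.5/12 = 996.04 kip·ft.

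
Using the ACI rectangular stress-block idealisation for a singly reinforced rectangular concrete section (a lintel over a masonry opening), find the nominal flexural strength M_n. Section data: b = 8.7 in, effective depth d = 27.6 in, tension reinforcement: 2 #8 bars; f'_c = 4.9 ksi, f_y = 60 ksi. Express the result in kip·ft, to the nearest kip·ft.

A_s = 2 × 0.79 = 1.58 in².
T = A_s f_y = 1.58 × 60 = 94.8 kips.
a = T/(0.85 f'_c b) = 94.8/(0.85 × 4.9 × 8.7) = 2.616 in.
M_n = T(d − a/2) = 94.8 × (27.6 − 1.308) = 2492.5 kip·in = 2492.5/12 = 207.71 kip·ft.

M_n ≈ 208 kip·ft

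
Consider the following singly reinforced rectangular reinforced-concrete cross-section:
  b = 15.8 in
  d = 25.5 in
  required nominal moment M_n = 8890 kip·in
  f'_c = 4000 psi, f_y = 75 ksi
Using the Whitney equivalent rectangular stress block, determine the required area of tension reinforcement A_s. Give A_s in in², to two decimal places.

A_s ≈ 5.47 in²

From M_n = 0.85 f'_c a b (d − a/2):
a = d − √(d² − 2M_n/(0.85 f'_c b)) = 25.5 − √(25.5² − 2 × 8890/(0.85 × 4 × 15.8)) = 7.632 in.
A_s = 0.85 f'_c a b / f_y = 0.85 × 4 × 7.632 × 15.8 / 75 = 5.467 in².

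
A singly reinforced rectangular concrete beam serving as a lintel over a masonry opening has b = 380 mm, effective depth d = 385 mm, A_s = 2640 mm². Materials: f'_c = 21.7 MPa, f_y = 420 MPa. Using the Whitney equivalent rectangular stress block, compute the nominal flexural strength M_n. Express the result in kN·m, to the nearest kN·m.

T = A_s f_y = 2640 × 420 = 1108800 N = 1108.8 kN.
From C = T: a = T/(0.85 f'_c b) = 1108800/(0.85 × 21.7 × 380) = 158.19 mm.
M_n = T(d − a/2) = 1108.8 kN × (385 − 79.095) mm = 339.19 kN·m.

M_n ≈ 339 kN·m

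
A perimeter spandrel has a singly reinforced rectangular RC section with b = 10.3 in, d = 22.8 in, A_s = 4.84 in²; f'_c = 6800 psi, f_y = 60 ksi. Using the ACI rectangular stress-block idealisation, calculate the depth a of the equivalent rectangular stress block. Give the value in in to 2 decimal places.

a ≈ 4.88 in

T = A_s f_y = 4.84 × 60 = 290.4 kips.
a = T/(0.85 f'_c b) = 290.4/(0.85 × 6.8 × 10.3) = 4.88 in.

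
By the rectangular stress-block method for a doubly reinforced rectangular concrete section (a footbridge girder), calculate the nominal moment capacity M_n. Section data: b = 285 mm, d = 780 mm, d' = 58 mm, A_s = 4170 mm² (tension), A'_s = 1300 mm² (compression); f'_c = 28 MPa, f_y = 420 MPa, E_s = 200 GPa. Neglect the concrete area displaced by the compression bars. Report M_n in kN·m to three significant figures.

Assume both tension and compression steel yield.
Net tension couple steel: A_s − A'_s = 2870 mm².
a = (A_s − A'_s) f_y / (0.85 f'_c b) = 1205400/(0.85 × 28 × 285) = 177.71 mm.
c = a/β₁ = 177.71/0.85 = 209.07 mm; ε'_s = 0.003(c − d')/c = 0.0022 ≥ f_y/E_s = 0.0021, so compression steel does yield.
M_n = (A_s − A'_s) f_y (d − a/2) + A'_s f_y (d − d') = [1205400 × (780 − 88.855) + 546000 × (780 − 58)] × 10⁻⁶ = 833.11 + 394.21 = 1227.32 kN·m.

M_n ≈ 1230 kN·m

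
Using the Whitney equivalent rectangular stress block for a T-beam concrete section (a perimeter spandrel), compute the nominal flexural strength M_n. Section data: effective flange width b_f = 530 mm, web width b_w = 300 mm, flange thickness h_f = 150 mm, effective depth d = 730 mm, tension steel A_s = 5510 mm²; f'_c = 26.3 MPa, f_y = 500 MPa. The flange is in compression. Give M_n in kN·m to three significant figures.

Tension: T = A_s f_y = 5510 × 500 = 2755000 N.
Try a within the flange: a = T/(0.85 f'_c b_f) = 2755000/(0.85 × 26.3 × 530) = 232.53 mm.
a = 232.53 > h_f = 150 mm: the block extends into the web. Split into flange-overhang and web parts.
C_f = 0.85 f'_c (b_f − b_w) h_f = 0.85 × 26.3 × (530 − 300) × 150 = 771248 N.
Remaining web compression depth: a_w = (T − C_f)/(0.85 f'_c b_w) = (2755000 − 771248)/(0.85 × 26.3 × 300) = 295.80 mm.
M_n = C_f(d − h_f/2) + (T − C_f)(d − a_w/2) = 771248 × (730 − 75) + 1983752 × (730 − 147.9) = 505.17 + 1154.74 = 1659.91 × 10⁶ N·mm.
M_n = 1659.91 kN·m.

M_n ≈ 1660 kN·m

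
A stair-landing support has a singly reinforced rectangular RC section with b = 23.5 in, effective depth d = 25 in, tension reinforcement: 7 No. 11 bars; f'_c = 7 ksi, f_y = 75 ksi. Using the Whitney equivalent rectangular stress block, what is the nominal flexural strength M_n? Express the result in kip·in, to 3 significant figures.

M_n ≈ 18100 kip·in

A_s = 7 × 1.56 = 10.92 in².
T = A_s f_y = 10.92 × 75 = 819 kips.
a = T/(0.85 f'_c b) = 819/(0.85 × 7 × 23.5) = 5.857 in.
M_n = T(d − a/2) = 819 × (25 − 2.9285) = 18076.6 kip·in.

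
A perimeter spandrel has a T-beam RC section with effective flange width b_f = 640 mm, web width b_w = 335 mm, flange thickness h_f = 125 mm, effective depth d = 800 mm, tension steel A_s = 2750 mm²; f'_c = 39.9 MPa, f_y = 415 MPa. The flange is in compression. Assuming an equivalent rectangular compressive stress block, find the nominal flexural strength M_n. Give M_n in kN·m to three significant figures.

Tension: T = A_s f_y = 2750 × 415 = 1141250 N.
Try a within the flange: a = T/(0.85 f'_c b_f) = 1141250/(0.85 × 39.9 × 640) = 52.58 mm.
Since a = 52.58 ≤ h_f = 125 mm, the stress block lies entirely in the flange; analyse as a rectangular beam of width b_f.
M_n = T(d − a/2) = 1141250 × (800 − 26.29) = 883.00 × 10⁶ N·mm.
M_n = 883.00 kN·m.

M_n ≈ 883 kN·m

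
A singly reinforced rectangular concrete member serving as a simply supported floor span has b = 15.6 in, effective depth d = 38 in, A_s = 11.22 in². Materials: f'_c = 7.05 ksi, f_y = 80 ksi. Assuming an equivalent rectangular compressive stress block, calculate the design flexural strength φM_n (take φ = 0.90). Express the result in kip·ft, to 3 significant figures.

φM_n ≈ 2230 kip·ft

T = A_s f_y = 11.22 × 80 = 897.6 kips.
a = T/(0.85 f'_c b) = 897.6/(0.85 × 7.05 × 15.6) = 9.602 in.
M_n = T(d − a/2) = 897.6 × (38 − 4.801) = 29799.4 kip·in = 29799.4/12 = 2483.28 kip·ft.
φM_n = 0.90 × 2483.28 = 2234.95 kip·ft.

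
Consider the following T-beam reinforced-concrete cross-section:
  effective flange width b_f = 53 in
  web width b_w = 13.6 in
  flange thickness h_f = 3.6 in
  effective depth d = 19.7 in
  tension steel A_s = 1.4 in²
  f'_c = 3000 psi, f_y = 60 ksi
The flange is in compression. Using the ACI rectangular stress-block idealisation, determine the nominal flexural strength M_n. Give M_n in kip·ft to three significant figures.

M_n ≈ 136 kip·ft

Tension: T = A_s f_y = 1.4 × 60 = 84 kips.
Try a within the flange: a = T/(0.85 f'_c b_f) = 84/(0.85 × 3 × 53) = 0.622 in.
Since a = 0.622 ≤ h_f = 3.6 in, the stress block lies entirely in the flange; analyse as a rectangular beam of width b_f.
M_n = T(d − a/2) = 84 × (19.7 − 0.311) = 1628.7 kip·in.
M_n = 1628.7/12 = 135.73 kip·ft.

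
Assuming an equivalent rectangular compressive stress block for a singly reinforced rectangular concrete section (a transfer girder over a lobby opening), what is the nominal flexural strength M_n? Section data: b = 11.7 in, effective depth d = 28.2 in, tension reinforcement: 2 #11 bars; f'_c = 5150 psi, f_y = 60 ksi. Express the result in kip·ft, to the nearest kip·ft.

A_s = 2 × 1.56 = 3.12 in².
T = A_s f_y = 3.12 × 60 = 187.2 kips.
a = T/(0.85 f'_c b) = 187.2/(0.85 × 5.15 × 11.7) = 3.655 in.
M_n = T(d − a/2) = 187.2 × (28.2 − 1.8275) = 4936.9 kip·in = 4936.9/12 = 411.41 kip·ft.

M_n ≈ 411 kip·ft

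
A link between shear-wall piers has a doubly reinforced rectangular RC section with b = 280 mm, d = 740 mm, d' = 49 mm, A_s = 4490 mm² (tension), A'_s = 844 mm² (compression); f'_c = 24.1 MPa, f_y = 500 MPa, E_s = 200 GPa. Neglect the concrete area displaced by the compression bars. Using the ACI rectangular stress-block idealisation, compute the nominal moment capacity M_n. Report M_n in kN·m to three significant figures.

M_n ≈ 1350 kN·m

Assume both tension and compression steel yield.
Net tension couple steel: A_s − A'_s = 3646 mm².
a = (A_s − A'_s) f_y / (0.85 f'_c b) = 1823000/(0.85 × 24.1 × 280) = 317.83 mm.
c = a/β₁ = 317.83/0.85 = 373.92 mm; ε'_s = 0.003(c − d')/c = 0.0026 ≥ f_y/E_s = 0.0025, so compression steel does yield.
M_n = (A_s − A'_s) f_y (d − a/2) + A'_s f_y (d − d') = [1823000 × (740 − 158.915) + 422000 × (740 − 49)] × 10⁻⁶ = 1059.32 + 291.60 = 1350.92 kN·m.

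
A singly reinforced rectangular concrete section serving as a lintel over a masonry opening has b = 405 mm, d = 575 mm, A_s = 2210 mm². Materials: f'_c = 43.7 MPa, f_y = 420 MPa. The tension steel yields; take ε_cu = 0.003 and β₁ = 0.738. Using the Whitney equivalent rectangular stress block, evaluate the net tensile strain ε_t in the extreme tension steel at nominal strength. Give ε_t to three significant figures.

ε_t ≈ 0.0176

a = A_s f_y/(0.85 f'_c b) = 61.70 mm.
β₁ = 0.738, so c = a/β₁ = 61.70/0.738 = 83.60 mm.
From the linear strain diagram with ε_cu = 0.003: ε_t = 0.003 (d − c)/c = 0.003 × (575 − 83.60)/83.60 = 0.0176.
Since ε_t ≥ 0.005, the section is tension-controlled.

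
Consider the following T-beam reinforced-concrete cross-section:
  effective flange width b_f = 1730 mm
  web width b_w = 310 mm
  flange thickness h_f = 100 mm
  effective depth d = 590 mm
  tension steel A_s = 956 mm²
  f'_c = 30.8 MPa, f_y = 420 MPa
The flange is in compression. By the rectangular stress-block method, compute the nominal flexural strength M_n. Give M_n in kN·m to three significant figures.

M_n ≈ 235 kN·m

Tension: T = A_s f_y = 956 × 420 = 401520 N.
Try a within the flange: a = T/(0.85 f'_c b_f) = 401520/(0.85 × 30.8 × 1730) = 8.87 mm.
Since a = 8.87 ≤ h_f = 100 mm, the stress block lies entirely in the flange; analyse as a rectangular beam of width b_f.
M_n = T(d − a/2) = 401520 × (590 − 4.435) = 235.12 × 10⁶ N·mm.
M_n = 235.12 kN·m.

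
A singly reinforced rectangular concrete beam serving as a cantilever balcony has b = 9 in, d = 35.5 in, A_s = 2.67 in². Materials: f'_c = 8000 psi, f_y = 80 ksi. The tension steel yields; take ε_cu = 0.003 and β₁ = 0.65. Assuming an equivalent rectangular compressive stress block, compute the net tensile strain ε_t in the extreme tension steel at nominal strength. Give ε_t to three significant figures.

ε_t ≈ 0.0168

a = A_s f_y/(0.85 f'_c b) = 3.490 in.
β₁ = 0.65, so c = a/β₁ = 3.490/0.65 = 5.369 in.
From the linear strain diagram with ε_cu = 0.003: ε_t = 0.003 (d − c)/c = 0.003 × (35.5 − 5.369)/5.369 = 0.0168.
Since ε_t ≥ 0.005, the section is tension-controlled.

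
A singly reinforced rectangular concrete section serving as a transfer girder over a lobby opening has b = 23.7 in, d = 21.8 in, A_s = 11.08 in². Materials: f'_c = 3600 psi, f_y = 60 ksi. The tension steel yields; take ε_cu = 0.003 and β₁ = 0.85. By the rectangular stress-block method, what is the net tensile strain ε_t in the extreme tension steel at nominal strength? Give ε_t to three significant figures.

a = A_s f_y/(0.85 f'_c b) = 9.167 in.
β₁ = 0.85, so c = a/β₁ = 9.167/0.85 = 10.785 in.
From the linear strain diagram with ε_cu = 0.003: ε_t = 0.003 (d − c)/c = 0.003 × (21.8 − 10.785)/10.785 = 0.00306.
ε_t < 0.004 — the section is over-reinforced for flexure under ACI limits.

ε_t ≈ 0.00306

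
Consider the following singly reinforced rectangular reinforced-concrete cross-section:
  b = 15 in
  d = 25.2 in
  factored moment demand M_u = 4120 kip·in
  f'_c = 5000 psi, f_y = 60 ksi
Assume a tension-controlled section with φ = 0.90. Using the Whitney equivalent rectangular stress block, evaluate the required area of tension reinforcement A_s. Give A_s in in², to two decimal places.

A_s ≈ 3.22 in²

M_n = M_u/φ = 4120/0.90 = 4577.78 kip·in.
From M_n = 0.85 f'_c a b (d − a/2):
a = d − √(d² − 2M_n/(0.85 f'_c b)) = 25.2 − √(25.2² − 2 × 4577.78/(0.85 × 5 × 15)) = 3.032 in.
A_s = 0.85 f'_c a b / f_y = 0.85 × 5 × 3.032 × 15 / 60 = 3.222 in².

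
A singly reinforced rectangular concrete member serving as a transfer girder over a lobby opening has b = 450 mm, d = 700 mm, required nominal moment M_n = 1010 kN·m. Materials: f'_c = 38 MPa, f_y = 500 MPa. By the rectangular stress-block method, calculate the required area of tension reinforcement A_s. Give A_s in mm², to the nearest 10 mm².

With M_n = 0.85 f'_c a b (d − a/2), solve the quadratic for a:
a = d − √(d² − 2M_n/(0.85 f'_c b)) = 700 − √(700² − 2 × 1010×10⁶/(0.85 × 38 × 450)) = 107.53 mm.
A_s = 0.85 f'_c a b / f_y = 0.85 × 38 × 107.53 × 450 / 500 = 3125.9 mm².

A_s ≈ 3130 mm²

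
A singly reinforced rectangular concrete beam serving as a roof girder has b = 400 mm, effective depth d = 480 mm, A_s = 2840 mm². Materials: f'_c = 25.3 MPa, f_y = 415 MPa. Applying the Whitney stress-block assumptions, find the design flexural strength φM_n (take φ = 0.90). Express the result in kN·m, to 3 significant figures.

φM_n ≈ 436 kN·m

T = A_s f_y = 2840 × 415 = 1178600 N = 1178.6 kN.
From C = T: a = T/(0.85 f'_c b) = 1178600/(0.85 × 25.3 × 400) = 137.01 mm.
M_n = T(d − a/2) = 1178.6 kN × (480 − 68.505) mm = 484.99 kN·m.
φM_n = 0.90 × 484.99 = 436.49 kN·m.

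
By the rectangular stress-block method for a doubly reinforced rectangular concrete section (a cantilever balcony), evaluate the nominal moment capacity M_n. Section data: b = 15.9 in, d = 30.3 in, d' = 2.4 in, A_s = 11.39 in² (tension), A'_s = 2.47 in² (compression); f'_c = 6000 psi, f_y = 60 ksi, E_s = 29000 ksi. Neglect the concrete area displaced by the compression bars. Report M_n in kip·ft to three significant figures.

M_n ≈ 1550 kip·ft

Assume both steels yield.
a = (A_s − A'_s) f_y/(0.85 f'_c b) = (11.39 − 2.47) × 60/(0.85 × 6 × 15.9) = 6.600 in.
c = a/β₁ = 6.600/0.75 = 8.800 in; ε'_s = 0.003(c − d')/c = 0.0022 ≥ ε_y = 0.0021, so the compression steel yields.
M_n = (A_s − A'_s) f_y (d − a/2) + A'_s f_y (d − d') = 535.2 × (30.3 − 3.3) + 148.2 × (30.3 − 2.4) = 14450.4 + 4134.8 = 18585.2 kip·in = 18585.2/12 = 1548.77 kip·ft.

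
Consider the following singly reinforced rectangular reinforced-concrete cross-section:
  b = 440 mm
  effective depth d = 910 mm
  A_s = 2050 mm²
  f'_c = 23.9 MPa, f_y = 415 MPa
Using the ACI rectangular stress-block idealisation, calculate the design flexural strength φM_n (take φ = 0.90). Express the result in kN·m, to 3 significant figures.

φM_n ≈ 660 kN·m

T = A_s f_y = 2050 × 415 = 850750 N = 850.75 kN.
From C = T: a = T/(0.85 f'_c b) = 850750/(0.85 × 23.9 × 440) = 95.18 mm.
M_n = T(d − a/2) = 850.75 kN × (910 − 47.59) mm = 733.70 kN·m.
φM_n = 0.90 × 733.70 = 660.33 kN·m.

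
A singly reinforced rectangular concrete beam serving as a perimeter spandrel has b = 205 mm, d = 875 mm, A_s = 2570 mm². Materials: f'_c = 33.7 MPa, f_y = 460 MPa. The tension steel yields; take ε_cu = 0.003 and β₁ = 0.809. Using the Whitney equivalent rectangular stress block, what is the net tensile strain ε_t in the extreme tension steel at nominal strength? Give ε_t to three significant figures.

a = A_s f_y/(0.85 f'_c b) = 201.32 mm.
β₁ = 0.809, so c = a/β₁ = 201.32/0.809 = 248.85 mm.
From the linear strain diagram with ε_cu = 0.003: ε_t = 0.003 (d − c)/c = 0.003 × (875 − 248.85)/248.85 = 0.00755.
Since ε_t ≥ 0.005, the section is tension-controlled.

ε_t ≈ 0.00755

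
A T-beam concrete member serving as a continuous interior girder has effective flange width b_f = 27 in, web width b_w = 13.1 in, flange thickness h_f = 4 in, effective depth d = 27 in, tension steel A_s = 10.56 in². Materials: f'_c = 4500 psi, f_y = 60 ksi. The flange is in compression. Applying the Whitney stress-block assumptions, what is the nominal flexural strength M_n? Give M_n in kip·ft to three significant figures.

M_n ≈ 1240 kip·ft

Tension: T = A_s f_y = 10.56 × 60 = 633.6 kips.
Try a within the flange: a = T/(0.85 f'_c b_f) = 633.6/(0.85 × 4.5 × 27) = 6.135 in.
a = 6.135 > h_f = 4 in: the block extends into the web. Split into flange-overhang and web parts.
C_f = 0.85 f'_c (b_f − b_w) h_f = 0.85 × 4.5 × (27 − 13.1) × 4 = 212.7 kips.
Remaining web compression depth: a_w = (T − C_f)/(0.85 f'_c b_w) = (633.6 − 212.7)/(0.85 × 4.5 × 13.1) = 8.400 in.
M_n = C_f(d − h_f/2) + (T − C_f)(d − a_w/2) = 212.7 × (27 − 2) + 420.9 × (27 − 4.2) = 5317.5 + 9596.5 = 14914.0 kip·in.
M_n = 14914.0/12 = 1242.83 kip·ft.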